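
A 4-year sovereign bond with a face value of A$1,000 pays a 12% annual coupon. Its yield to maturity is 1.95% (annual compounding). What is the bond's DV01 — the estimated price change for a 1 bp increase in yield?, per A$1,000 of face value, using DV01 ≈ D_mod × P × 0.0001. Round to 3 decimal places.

A$0.474

Periodic yield y = 0.0195.
  t   CF        PV=CF/(1+0.0195)^t    t·PV
  1       120.00       117.7048       117.7048
  2       120.00       115.4534       230.9068
  3       120.00       113.2451       339.7354
  4     1,120.00     1,036.7382     4,146.9528
  Σ                  1,383.1415     4,835.2998
P = 1,383.1415; D_Mac = 3.49588 yrs; D_mod = 3.42902 yrs.
DV01 ≈ 3.42902 × 1,383.1415 × 0.0001 = 0.474281.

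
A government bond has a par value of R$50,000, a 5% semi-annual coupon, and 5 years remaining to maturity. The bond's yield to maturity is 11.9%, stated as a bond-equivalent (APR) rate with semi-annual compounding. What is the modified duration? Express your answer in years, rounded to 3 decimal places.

4.138 years

Periodic yield y = 0.0595. First find Macaulay duration:
  t   CF        PV=CF/(1+0.0595)^t    t·PV
  1     1,250.00     1,179.8018     1,179.8018
  2     1,250.00     1,113.5458     2,227.0916
  3     1,250.00     1,051.0107     3,153.0320
  4     1,250.00       991.9874     3,967.9497
  5     1,250.00       936.2788     4,681.3942
  6     1,250.00       883.6988     5,302.1926
  7     1,250.00       834.0715     5,838.5006
  8     1,250.00       787.2312     6,297.8500
  9     1,250.00       743.0215     6,687.1932
  10   51,250.00    28,753.0725   287,530.7249
  Σ                 37,273.7200   326,865.7306
P = 37,273.7200; Macaulay duration = 326,865.7306 / 37,273.7200 = 8.76933 half-year periods = 4.38467 years.
Modified duration = D_Mac / (1 + y) = 4.38467 / 1.0595 = 4.13843 years.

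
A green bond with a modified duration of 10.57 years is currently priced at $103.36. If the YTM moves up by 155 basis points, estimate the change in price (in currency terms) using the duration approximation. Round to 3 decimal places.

Duration approximation: ΔP/P ≈ -D_mod · Δy = -10.57 × (+0.0155) = -0.163835.
ΔP ≈ 103.36 × (-0.163835) = -16.9339856.

-$16.934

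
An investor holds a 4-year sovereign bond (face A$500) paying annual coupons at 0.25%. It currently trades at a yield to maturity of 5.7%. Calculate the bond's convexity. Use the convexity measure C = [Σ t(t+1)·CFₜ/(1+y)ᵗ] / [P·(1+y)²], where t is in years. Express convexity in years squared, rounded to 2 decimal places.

17.80

With y = 0.057:
  t   CF        PV=CF/(1+0.057)^t    t·PV        t(t+1)·PV
  1         1.25         1.1826         1.1826           2.3652
  2         1.25         1.1188         2.2376           6.7129
  3         1.25         1.0585         3.1755          12.7018
  4       501.25       401.5637     1,606.2548       8,031.2738
  Σ                    404.9236     1,612.8504       8,053.0537
P = 404.9236.
Convexity = Σ t(t+1)·PV / [P·(1+y)²] = 8,053.0537 / (404.9236 × 1.117249) = 17.80072.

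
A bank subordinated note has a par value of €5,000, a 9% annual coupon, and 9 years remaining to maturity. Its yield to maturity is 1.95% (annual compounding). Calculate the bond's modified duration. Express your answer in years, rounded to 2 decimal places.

6.94 years

Periodic yield y = 0.0195. First find Macaulay duration:
  t   CF        PV=CF/(1+0.0195)^t    t·PV
  1       450.00       441.3928       441.3928
  2       450.00       432.9503       865.9006
  3       450.00       424.6693     1,274.0078
  4       450.00       416.5466     1,666.1864
  5       450.00       408.5793     2,042.8965
  6       450.00       400.7644     2,404.5864
  7       450.00       393.0990     2,751.6928
  8       450.00       385.5802     3,084.6412
  9     5,450.00     4,580.4846    41,224.3618
  Σ                  7,884.0665    55,755.6663
P = 7,884.0665; Macaulay duration = 55,755.6663 / 7,884.0665 = 7.07194 years.
Modified duration = D_Mac / (1 + y) = 7.07194 / 1.0195 = 6.93668 years.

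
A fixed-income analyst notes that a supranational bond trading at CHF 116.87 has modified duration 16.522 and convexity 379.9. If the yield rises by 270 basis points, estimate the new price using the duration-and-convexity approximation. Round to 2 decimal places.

CHF 80.92

Duration effect: -D_mod·Δy = -16.522 × (+0.027) = -0.446094
Convexity effect: ½·C·(Δy)² = 0.5 × 379.9 × (0.027)² = +0.13847355
ΔP/P ≈ -0.446094 + 0.13847355 = -0.30762045
New price ≈ 116.87 × (1 - 0.30762045) = 80.9183980085.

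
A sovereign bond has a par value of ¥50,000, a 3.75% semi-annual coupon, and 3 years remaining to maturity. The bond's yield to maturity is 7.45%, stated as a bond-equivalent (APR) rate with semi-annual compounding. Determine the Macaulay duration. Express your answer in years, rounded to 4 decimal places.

2.8567 years

Periodic yield y = 0.03725. Discount each cash flow and weight by its period:
  t   CF        PV=CF/(1+0.03725)^t    t·PV
  1       937.50       903.8322       903.8322
  2       937.50       871.3736     1,742.7472
  3       937.50       840.0806     2,520.2417
  4       937.50       809.9114     3,239.6455
  5       937.50       780.8256     3,904.1281
  6    50,937.50    40,901.2862   245,407.7171
  Σ                 45,107.3096   257,718.3119
Price P = Σ PV = 45,107.3096.
Macaulay duration = Σ(t·PV) / P = 257,718.3119 / 45,107.3096 = 5.71345 half-year periods.
In years: 5.71345 / 2 = 2.85672 years.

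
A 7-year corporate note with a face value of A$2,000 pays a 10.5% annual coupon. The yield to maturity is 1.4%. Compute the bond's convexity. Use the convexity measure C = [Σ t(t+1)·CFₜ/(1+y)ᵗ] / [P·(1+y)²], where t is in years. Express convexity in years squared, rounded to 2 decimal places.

With y = 0.014:
  t   CF        PV=CF/(1+0.014)^t    t·PV        t(t+1)·PV
  1       210.00       207.1006       207.1006         414.2012
  2       210.00       204.2412       408.4824       1,225.4473
  3       210.00       201.4213       604.2639       2,417.0558
  4       210.00       198.6404       794.5614       3,972.8070
  5       210.00       195.8978       979.4889       5,876.9335
  6       210.00       193.1931     1,159.1585       8,114.1093
  7     2,210.00     2,005.0564    14,035.3946     112,283.1572
  Σ                  3,205.5507    18,188.4504     134,303.7113
P = 3,205.5507.
Convexity = Σ t(t+1)·PV / [P·(1+y)²] = 134,303.7113 / (3,205.5507 × 1.028196) = 40.74830.

40.75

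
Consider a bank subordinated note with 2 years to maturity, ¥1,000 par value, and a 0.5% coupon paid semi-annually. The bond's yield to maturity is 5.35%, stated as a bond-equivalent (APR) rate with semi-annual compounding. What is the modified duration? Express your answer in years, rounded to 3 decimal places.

Periodic yield y = 0.02675. First find Macaulay duration:
  t   CF        PV=CF/(1+0.02675)^t    t·PV
  1         2.50         2.4349         2.4349
  2         2.50         2.3714         4.7429
  3         2.50         2.3096         6.9289
  4     1,002.50       902.0395     3,608.1578
  Σ                    909.1554     3,622.2645
P = 909.1554; Macaulay duration = 3,622.2645 / 909.1554 = 3.98421 half-year periods = 1.99210 years.
Modified duration = D_Mac / (1 + y) = 1.99210 / 1.02675 = 1.94020 years.

1.940 years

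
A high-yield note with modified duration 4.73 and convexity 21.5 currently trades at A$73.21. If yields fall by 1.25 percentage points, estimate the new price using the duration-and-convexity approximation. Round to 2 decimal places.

A$77.66

Duration effect: -D_mod·Δy = -4.73 × (-0.0125) = +0.059125
Convexity effect: ½·C·(Δy)² = 0.5 × 21.5 × (-0.0125)² = +0.0016796875
ΔP/P ≈ +0.059125 + 0.0016796875 = +0.0608046875
New price ≈ 73.21 × (1 + 0.0608046875) = 77.661511171875.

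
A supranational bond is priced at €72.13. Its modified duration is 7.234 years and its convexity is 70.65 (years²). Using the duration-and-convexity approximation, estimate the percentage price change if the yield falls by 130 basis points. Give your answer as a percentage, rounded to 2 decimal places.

+10.00%

Duration effect: -D_mod·Δy = -7.234 × (-0.013) = +0.094042
Convexity effect: ½·C·(Δy)² = 0.5 × 70.65 × (-0.013)² = +0.005969925
ΔP/P ≈ +0.094042 + 0.005969925 = +0.100011925
= +10.0011925%.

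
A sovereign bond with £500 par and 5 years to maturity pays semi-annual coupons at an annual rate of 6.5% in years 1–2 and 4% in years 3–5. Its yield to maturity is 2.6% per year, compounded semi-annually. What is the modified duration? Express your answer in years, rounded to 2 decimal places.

4.39 years

Periodic yield y = 0.013. First find Macaulay duration:
  t   CF        PV=CF/(1+0.013)^t    t·PV
  1        16.25        16.0415        16.0415
  2        16.25        15.8356        31.6712
  3        16.25        15.6324        46.8971
  4        16.25        15.4318        61.7271
  5        10.00         9.3746        46.8730
  6        10.00         9.2543        55.5258
  7        10.00         9.1355        63.9487
  8        10.00         9.0183        72.1464
  9        10.00         8.9026        80.1231
  10      510.00       448.2040     4,482.0399
  Σ                    556.8305     4,956.9937
P = 556.8305; Macaulay duration = 4,956.9937 / 556.8305 = 8.90216 half-year periods = 4.45108 years.
Modified duration = D_Mac / (1 + y) = 4.45108 / 1.013 = 4.39396 years.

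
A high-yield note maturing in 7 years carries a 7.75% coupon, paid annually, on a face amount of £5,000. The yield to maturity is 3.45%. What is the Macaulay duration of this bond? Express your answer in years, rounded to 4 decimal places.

Periodic yield y = 0.0345. Discount each cash flow and weight by its year:
  t   CF        PV=CF/(1+0.0345)^t    t·PV
  1       387.50       374.5771       374.5771
  2       387.50       362.0852       724.1703
  3       387.50       350.0098     1,050.0294
  4       387.50       338.3372     1,353.3487
  5       387.50       327.0538     1,635.2691
  6       387.50       316.1468     1,896.8806
  7     5,387.50     4,248.8737    29,742.1157
  Σ                  6,317.0835    36,776.3909
Price P = Σ PV = 6,317.0835.
Macaulay duration = Σ(t·PV) / P = 36,776.3909 / 6,317.0835 = 5.82174 years.

5.8217 years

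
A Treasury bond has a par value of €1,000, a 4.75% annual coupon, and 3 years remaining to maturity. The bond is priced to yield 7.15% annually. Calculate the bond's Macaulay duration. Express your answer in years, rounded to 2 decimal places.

Periodic yield y = 0.0715. Discount each cash flow and weight by its year:
  t   CF        PV=CF/(1+0.0715)^t    t·PV
  1        47.50        44.3304        44.3304
  2        47.50        41.3723        82.7445
  3     1,047.50       851.4860     2,554.4580
  Σ                    937.1886     2,681.5329
Price P = Σ PV = 937.1886.
Macaulay duration = Σ(t·PV) / P = 2,681.5329 / 937.1886 = 2.86125 years.

2.86 years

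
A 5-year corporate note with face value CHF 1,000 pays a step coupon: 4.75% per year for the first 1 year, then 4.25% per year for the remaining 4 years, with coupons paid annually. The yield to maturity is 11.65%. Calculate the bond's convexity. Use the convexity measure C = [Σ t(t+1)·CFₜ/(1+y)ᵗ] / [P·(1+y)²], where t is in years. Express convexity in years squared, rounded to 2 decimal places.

With y = 0.1165:
  t   CF        PV=CF/(1+0.1165)^t    t·PV        t(t+1)·PV
  1        47.50        42.5437        42.5437          85.0873
  2        42.50        34.0935        68.1870         204.5609
  3        42.50        30.5360        91.6081         366.4325
  4        42.50        27.3498       109.3992         546.9958
  5     1,042.50       600.8726     3,004.3632      18,026.1791
  Σ                    735.3956     3,316.1011      19,229.2557
P = 735.3956.
Convexity = Σ t(t+1)·PV / [P·(1+y)²] = 19,229.2557 / (735.3956 × 1.246572) = 20.97606.

20.98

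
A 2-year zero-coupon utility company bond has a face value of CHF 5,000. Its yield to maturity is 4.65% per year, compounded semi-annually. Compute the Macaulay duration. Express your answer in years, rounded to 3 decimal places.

2.000 years

A zero-coupon bond has a single cash flow at maturity, so its Macaulay duration equals its maturity: 2 years.
(Equivalently: 4 semi-annual periods ÷ 2 = 2 years.)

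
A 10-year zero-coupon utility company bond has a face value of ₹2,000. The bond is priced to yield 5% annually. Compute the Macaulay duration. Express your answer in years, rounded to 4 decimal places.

A zero-coupon bond has a single cash flow at maturity, so its Macaulay duration equals its maturity: 10 years.

10.0000 years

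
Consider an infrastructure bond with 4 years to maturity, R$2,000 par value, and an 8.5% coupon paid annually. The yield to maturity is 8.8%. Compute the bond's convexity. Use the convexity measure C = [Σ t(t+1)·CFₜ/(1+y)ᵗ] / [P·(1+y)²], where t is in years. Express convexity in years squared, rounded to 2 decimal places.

With y = 0.088:
  t   CF        PV=CF/(1+0.088)^t    t·PV        t(t+1)·PV
  1       170.00       156.2500       156.2500         312.5000
  2       170.00       143.6121       287.2243         861.6728
  3       170.00       131.9964       395.9893       1,583.9573
  4     2,170.00     1,548.6175     6,194.4699      30,972.3493
  Σ                  1,980.4760     7,033.9335      33,730.4794
P = 1,980.4760.
Convexity = Σ t(t+1)·PV / [P·(1+y)²] = 33,730.4794 / (1,980.4760 × 1.183744) = 14.38782.

14.39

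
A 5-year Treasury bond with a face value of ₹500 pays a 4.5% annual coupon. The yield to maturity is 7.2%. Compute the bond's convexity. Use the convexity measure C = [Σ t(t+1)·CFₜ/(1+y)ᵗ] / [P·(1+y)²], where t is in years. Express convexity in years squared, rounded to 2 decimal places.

With y = 0.072:
  t   CF        PV=CF/(1+0.072)^t    t·PV        t(t+1)·PV
  1        22.50        20.9888        20.9888          41.9776
  2        22.50        19.5791        39.1582         117.4747
  3        22.50        18.2641        54.7923         219.1691
  4        22.50        17.0374        68.1496         340.7480
  5       522.50       369.0731     1,845.3654      11,072.1924
  Σ                    444.9425     2,028.4543      11,791.5618
P = 444.9425.
Convexity = Σ t(t+1)·PV / [P·(1+y)²] = 11,791.5618 / (444.9425 × 1.149184) = 23.06099.

23.06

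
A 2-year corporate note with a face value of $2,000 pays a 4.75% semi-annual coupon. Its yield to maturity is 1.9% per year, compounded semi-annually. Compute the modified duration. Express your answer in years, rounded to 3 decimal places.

1.915 years

Periodic yield y = 0.0095. First find Macaulay duration:
  t   CF        PV=CF/(1+0.0095)^t    t·PV
  1        47.50        47.0530        47.0530
  2        47.50        46.6102        93.2204
  3        47.50        46.1716       138.5147
  4     2,047.50     1,971.5083     7,886.0333
  Σ                  2,111.3431     8,164.8214
P = 2,111.3431; Macaulay duration = 8,164.8214 / 2,111.3431 = 3.86712 half-year periods = 1.93356 years.
Modified duration = D_Mac / (1 + y) = 1.93356 / 1.0095 = 1.91537 years.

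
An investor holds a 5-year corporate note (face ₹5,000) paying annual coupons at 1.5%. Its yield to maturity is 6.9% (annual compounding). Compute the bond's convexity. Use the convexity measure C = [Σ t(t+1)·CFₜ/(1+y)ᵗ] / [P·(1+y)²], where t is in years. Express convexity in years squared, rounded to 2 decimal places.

With y = 0.069:
  t   CF        PV=CF/(1+0.069)^t    t·PV        t(t+1)·PV
  1        75.00        70.1590        70.1590         140.3181
  2        75.00        65.6305       131.2610         393.7831
  3        75.00        61.3943       184.1829         736.7318
  4        75.00        57.4315       229.7261       1,148.6307
  5     5,075.00     3,635.3608    18,176.8040     109,060.8242
  Σ                  3,889.9762    18,792.1332     111,480.2878
P = 3,889.9762.
Convexity = Σ t(t+1)·PV / [P·(1+y)²] = 111,480.2878 / (3,889.9762 × 1.142761) = 25.07816.

25.08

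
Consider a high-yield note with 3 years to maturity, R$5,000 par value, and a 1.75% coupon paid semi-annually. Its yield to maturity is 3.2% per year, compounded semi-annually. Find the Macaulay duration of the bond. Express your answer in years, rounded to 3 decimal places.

Periodic yield y = 0.016. Discount each cash flow and weight by its period:
  t   CF        PV=CF/(1+0.016)^t    t·PV
  1        43.75        43.0610        43.0610
  2        43.75        42.3829        84.7658
  3        43.75        41.7155       125.1464
  4        43.75        41.0585       164.2341
  5        43.75        40.4119       202.0596
  6     5,043.75     4,585.5486    27,513.2918
  Σ                  4,794.1784    28,132.5587
Price P = Σ PV = 4,794.1784.
Macaulay duration = Σ(t·PV) / P = 28,132.5587 / 4,794.1784 = 5.86807 half-year periods.
In years: 5.86807 / 2 = 2.93403 years.

2.934 years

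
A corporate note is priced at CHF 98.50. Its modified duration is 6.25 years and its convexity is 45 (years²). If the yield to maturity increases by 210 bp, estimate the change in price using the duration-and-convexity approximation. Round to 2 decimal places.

-CHF 11.95

Duration effect: -D_mod·Δy = -6.25 × (+0.021) = -0.131250
Convexity effect: ½·C·(Δy)² = 0.5 × 45 × (0.021)² = +0.0099225
ΔP/P ≈ -0.131250 + 0.0099225 = -0.1213275
ΔP ≈ 98.50 × (-0.1213275) = -11.95075875.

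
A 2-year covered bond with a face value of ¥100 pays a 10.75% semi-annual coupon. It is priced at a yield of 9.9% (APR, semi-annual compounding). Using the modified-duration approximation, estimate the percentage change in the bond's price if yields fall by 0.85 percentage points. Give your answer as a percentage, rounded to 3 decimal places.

Periodic yield y = 0.0495. Modified duration first:
  t   CF        PV=CF/(1+0.0495)^t    t·PV
  1        5.375         5.1215         5.1215
  2        5.375         4.8799         9.7599
  3        5.375         4.6498        13.9493
  4      105.375        86.8576       347.4304
  Σ                    101.5088       376.2610
P = 101.5088; D_Mac = 3.70668 half-year periods = 1.85334 yrs; D_mod = 1.85334/(1+0.0495) = 1.76593 yrs.
ΔP/P ≈ -D_mod · Δy = -1.76593 × (-0.0085) = +0.015010 = +1.5010%.

+1.501%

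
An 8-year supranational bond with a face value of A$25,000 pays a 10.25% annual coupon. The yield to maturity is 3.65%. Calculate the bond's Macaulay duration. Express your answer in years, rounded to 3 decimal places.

Periodic yield y = 0.0365. Discount each cash flow and weight by its year:
  t   CF        PV=CF/(1+0.0365)^t    t·PV
  1     2,562.50     2,472.2624     2,472.2624
  2     2,562.50     2,385.2025     4,770.4051
  3     2,562.50     2,301.2084     6,903.6253
  4     2,562.50     2,220.1721     8,880.6886
  5     2,562.50     2,141.9895    10,709.9476
  6     2,562.50     2,066.5601    12,399.3605
  7     2,562.50     1,993.7869    13,956.5080
  8    27,562.50    20,690.1746   165,521.3967
  Σ                 36,271.3566   225,614.1941
Price P = Σ PV = 36,271.3566.
Macaulay duration = Σ(t·PV) / P = 225,614.1941 / 36,271.3566 = 6.22018 years.

6.220 years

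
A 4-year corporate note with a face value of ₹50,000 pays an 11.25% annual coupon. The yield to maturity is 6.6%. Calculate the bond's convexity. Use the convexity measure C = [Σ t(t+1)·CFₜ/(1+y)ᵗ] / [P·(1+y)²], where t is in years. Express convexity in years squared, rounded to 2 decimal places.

14.54

With y = 0.066:
  t   CF        PV=CF/(1+0.066)^t    t·PV        t(t+1)·PV
  1     5,625.00     5,276.7355     5,276.7355      10,553.4709
  2     5,625.00     4,950.0333     9,900.0665      29,700.1996
  3     5,625.00     4,643.5584    13,930.6752      55,722.7009
  4    55,625.00    43,076.5789   172,306.3158     861,531.5789
  Σ                 57,946.9061   201,413.7930     957,507.9504
P = 57,946.9061.
Convexity = Σ t(t+1)·PV / [P·(1+y)²] = 957,507.9504 / (57,946.9061 × 1.136356) = 14.54112.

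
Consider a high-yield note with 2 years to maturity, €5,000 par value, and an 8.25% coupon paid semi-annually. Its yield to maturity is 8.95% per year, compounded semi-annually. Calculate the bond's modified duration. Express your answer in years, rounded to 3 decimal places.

Periodic yield y = 0.04475. First find Macaulay duration:
  t   CF        PV=CF/(1+0.04475)^t    t·PV
  1       206.25       197.4156       197.4156
  2       206.25       188.9597       377.9194
  3       206.25       180.8660       542.5979
  4     5,206.25     4,369.9403    17,479.7610
  Σ                  4,937.1816    18,597.6939
P = 4,937.1816; Macaulay duration = 18,597.6939 / 4,937.1816 = 3.76686 half-year periods = 1.88343 years.
Modified duration = D_Mac / (1 + y) = 1.88343 / 1.04475 = 1.80276 years.

1.803 years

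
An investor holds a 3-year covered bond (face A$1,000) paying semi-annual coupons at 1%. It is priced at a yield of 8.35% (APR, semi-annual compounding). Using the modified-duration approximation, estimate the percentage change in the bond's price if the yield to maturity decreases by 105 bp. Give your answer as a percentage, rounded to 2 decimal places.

Periodic yield y = 0.04175. Modified duration first:
  t   CF        PV=CF/(1+0.04175)^t    t·PV
  1         5.00         4.7996         4.7996
  2         5.00         4.6073         9.2145
  3         5.00         4.4226        13.2679
  4         5.00         4.2454        16.9815
  5         5.00         4.0752        20.3762
  6     1,005.00       786.2941     4,717.7645
  Σ                    808.4442     4,782.4042
P = 808.4442; D_Mac = 5.91557 half-year periods = 2.95778 yrs; D_mod = 2.95778/(1+0.04175) = 2.83924 yrs.
ΔP/P ≈ -D_mod · Δy = -2.83924 × (-0.0105) = +0.029812 = +2.9812%.

+2.98%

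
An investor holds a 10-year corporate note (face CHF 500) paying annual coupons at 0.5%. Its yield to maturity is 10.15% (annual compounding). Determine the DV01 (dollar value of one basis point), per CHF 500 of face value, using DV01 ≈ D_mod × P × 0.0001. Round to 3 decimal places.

CHF 0.179

Periodic yield y = 0.1015.
  t   CF        PV=CF/(1+0.1015)^t    t·PV
  1         2.50         2.2696         2.2696
  2         2.50         2.0605         4.1210
  3         2.50         1.8706         5.6119
  4         2.50         1.6983         6.7930
  5         2.50         1.5418         7.7088
  6         2.50         1.3997         8.3982
  7         2.50         1.2707         8.8950
  8         2.50         1.1536         9.2290
  9         2.50         1.0473         9.4259
  10      502.50       191.1134     1,911.1336
  Σ                    205.4255     1,973.5860
P = 205.4255; D_Mac = 9.60731 yrs; D_mod = 8.72202 yrs.
DV01 ≈ 8.72202 × 205.4255 × 0.0001 = 0.179173.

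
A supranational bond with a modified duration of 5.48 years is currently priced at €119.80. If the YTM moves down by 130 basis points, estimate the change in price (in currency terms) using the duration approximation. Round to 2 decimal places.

+€8.53

Duration approximation: ΔP/P ≈ -D_mod · Δy = -5.48 × (-0.013) = +0.071240.
ΔP ≈ 119.80 × (+0.071240) = +8.534552.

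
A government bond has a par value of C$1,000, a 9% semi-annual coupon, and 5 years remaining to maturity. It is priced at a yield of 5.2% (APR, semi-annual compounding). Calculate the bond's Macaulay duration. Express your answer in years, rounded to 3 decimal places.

Periodic yield y = 0.026. Discount each cash flow and weight by its period:
  t   CF        PV=CF/(1+0.026)^t    t·PV
  1        45.00        43.8596        43.8596
  2        45.00        42.7482        85.4964
  3        45.00        41.6649       124.9947
  4        45.00        40.6091       162.4363
  5        45.00        39.5800       197.9000
  6        45.00        38.5770       231.4619
  7        45.00        37.5994       263.1958
  8        45.00        36.6466       293.1728
  9        45.00        35.7179       321.4614
  10    1,045.00       808.4305     8,084.3049
  Σ                  1,165.4332     9,808.2838
Price P = Σ PV = 1,165.4332.
Macaulay duration = Σ(t·PV) / P = 9,808.2838 / 1,165.4332 = 8.41600 half-year periods.
In years: 8.41600 / 2 = 4.20800 years.

4.208 years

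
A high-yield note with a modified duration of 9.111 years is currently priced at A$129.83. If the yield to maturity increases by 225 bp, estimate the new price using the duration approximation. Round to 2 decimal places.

Duration approximation: ΔP/P ≈ -D_mod · Δy = -9.111 × (+0.0225) = -0.2049975.
New price ≈ 129.83 × (1 - 0.2049975) = 103.215174575.

A$103.22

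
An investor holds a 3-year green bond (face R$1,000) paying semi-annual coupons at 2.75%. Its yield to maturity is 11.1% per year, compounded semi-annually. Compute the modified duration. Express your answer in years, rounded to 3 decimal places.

Periodic yield y = 0.0555. First find Macaulay duration:
  t   CF        PV=CF/(1+0.0555)^t    t·PV
  1        13.75        13.0270        13.0270
  2        13.75        12.3420        24.6840
  3        13.75        11.6931        35.0792
  4        13.75        11.0782        44.3129
  5        13.75        10.4957        52.4785
  6     1,013.75       733.1308     4,398.7846
  Σ                    791.7668     4,568.3661
P = 791.7668; Macaulay duration = 4,568.3661 / 791.7668 = 5.76984 half-year periods = 2.88492 years.
Modified duration = D_Mac / (1 + y) = 2.88492 / 1.0555 = 2.73323 years.

2.733 years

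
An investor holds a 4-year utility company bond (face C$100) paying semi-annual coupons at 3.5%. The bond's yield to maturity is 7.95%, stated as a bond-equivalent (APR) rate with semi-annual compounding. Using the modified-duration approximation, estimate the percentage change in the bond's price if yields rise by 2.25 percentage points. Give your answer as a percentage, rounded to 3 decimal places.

Periodic yield y = 0.03975. Modified duration first:
  t   CF        PV=CF/(1+0.03975)^t    t·PV
  1         1.75         1.6831         1.6831
  2         1.75         1.6188         3.2375
  3         1.75         1.5569         4.6706
  4         1.75         1.4973         5.9894
  5         1.75         1.4401         7.2005
  6         1.75         1.3850         8.3103
  7         1.75         1.3321         9.3247
  8       101.75        74.4909       595.9269
  Σ                     85.0042       636.3429
P = 85.0042; D_Mac = 7.48602 half-year periods = 3.74301 yrs; D_mod = 3.74301/(1+0.03975) = 3.59991 yrs.
ΔP/P ≈ -D_mod · Δy = -3.59991 × (+0.0225) = -0.080998 = -8.0998%.

-8.100%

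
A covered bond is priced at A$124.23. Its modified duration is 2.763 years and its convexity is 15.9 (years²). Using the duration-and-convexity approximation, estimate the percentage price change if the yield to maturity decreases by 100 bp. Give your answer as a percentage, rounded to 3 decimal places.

+2.843%

Duration effect: -D_mod·Δy = -2.763 × (-0.01) = +0.027630
Convexity effect: ½·C·(Δy)² = 0.5 × 15.9 × (-0.01)² = +0.0007950
ΔP/P ≈ +0.027630 + 0.0007950 = +0.028425
= +2.8425%.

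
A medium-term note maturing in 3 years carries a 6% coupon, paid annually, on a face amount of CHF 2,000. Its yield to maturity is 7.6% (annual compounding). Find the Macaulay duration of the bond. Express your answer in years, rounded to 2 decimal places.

2.83 years

Periodic yield y = 0.076. Discount each cash flow and weight by its year:
  t   CF        PV=CF/(1+0.076)^t    t·PV
  1       120.00       111.5242       111.5242
  2       120.00       103.6470       207.2940
  3     2,120.00     1,701.7629     5,105.2886
  Σ                  1,916.9340     5,424.1068
Price P = Σ PV = 1,916.9340.
Macaulay duration = Σ(t·PV) / P = 5,424.1068 / 1,916.9340 = 2.82957 years.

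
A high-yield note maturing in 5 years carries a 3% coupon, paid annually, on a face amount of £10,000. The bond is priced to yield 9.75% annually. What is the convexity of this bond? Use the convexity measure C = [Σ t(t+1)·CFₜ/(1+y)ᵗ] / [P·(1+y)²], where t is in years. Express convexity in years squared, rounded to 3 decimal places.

22.694

With y = 0.0975:
  t   CF        PV=CF/(1+0.0975)^t    t·PV        t(t+1)·PV
  1       300.00       273.3485       273.3485         546.6970
  2       300.00       249.0647       498.1294       1,494.3883
  3       300.00       226.9382       680.8147       2,723.2588
  4       300.00       206.7774       827.1097       4,135.5487
  5    10,300.00     6,468.6638    32,343.3190     194,059.9141
  Σ                  7,424.7927    34,622.7214     202,959.8069
P = 7,424.7927.
Convexity = Σ t(t+1)·PV / [P·(1+y)²] = 202,959.8069 / (7,424.7927 × 1.204506) = 22.69429.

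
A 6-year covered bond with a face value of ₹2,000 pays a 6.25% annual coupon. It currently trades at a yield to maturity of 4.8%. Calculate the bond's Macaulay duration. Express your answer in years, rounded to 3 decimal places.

Periodic yield y = 0.048. Discount each cash flow and weight by its year:
  t   CF        PV=CF/(1+0.048)^t    t·PV
  1       125.00       119.2748       119.2748
  2       125.00       113.8118       227.6237
  3       125.00       108.5991       325.7973
  4       125.00       103.6251       414.5003
  5       125.00        98.8789       494.3945
  6     2,125.00     1,603.9515     9,623.7091
  Σ                  2,148.1412    11,205.2997
Price P = Σ PV = 2,148.1412.
Macaulay duration = Σ(t·PV) / P = 11,205.2997 / 2,148.1412 = 5.21628 years.

5.216 years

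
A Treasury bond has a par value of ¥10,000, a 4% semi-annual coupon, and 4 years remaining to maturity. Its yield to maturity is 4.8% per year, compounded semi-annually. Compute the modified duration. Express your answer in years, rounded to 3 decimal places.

3.644 years

Periodic yield y = 0.024. First find Macaulay duration:
  t   CF        PV=CF/(1+0.024)^t    t·PV
  1       200.00       195.3125       195.3125
  2       200.00       190.7349       381.4697
  3       200.00       186.2645       558.7935
  4       200.00       181.8989       727.5958
  5       200.00       177.6357       888.1784
  6       200.00       173.4723     1,040.8341
  7       200.00       169.4066     1,185.8461
  8    10,200.00     8,437.2422    67,497.9380
  Σ                  9,711.9677    72,475.9681
P = 9,711.9677; Macaulay duration = 72,475.9681 / 9,711.9677 = 7.46254 half-year periods = 3.73127 years.
Modified duration = D_Mac / (1 + y) = 3.73127 / 1.024 = 3.64382 years.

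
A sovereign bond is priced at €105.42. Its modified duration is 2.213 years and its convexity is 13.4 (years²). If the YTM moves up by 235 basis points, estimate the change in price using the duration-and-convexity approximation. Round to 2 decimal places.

Duration effect: -D_mod·Δy = -2.213 × (+0.0235) = -0.0520055
Convexity effect: ½·C·(Δy)² = 0.5 × 13.4 × (0.0235)² = +0.003700075
ΔP/P ≈ -0.0520055 + 0.003700075 = -0.048305425
ΔP ≈ 105.42 × (-0.048305425) = -5.0923579035.

-€5.09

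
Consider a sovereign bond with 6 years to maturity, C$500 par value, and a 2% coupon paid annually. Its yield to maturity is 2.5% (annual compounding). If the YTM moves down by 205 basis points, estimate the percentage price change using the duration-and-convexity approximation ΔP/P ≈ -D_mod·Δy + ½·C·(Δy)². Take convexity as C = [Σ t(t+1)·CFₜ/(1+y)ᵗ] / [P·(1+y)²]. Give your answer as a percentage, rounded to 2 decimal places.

With y = 0.025:
  t   CF        PV=CF/(1+0.025)^t    t·PV        t(t+1)·PV
  1        10.00         9.7561         9.7561          19.5122
  2        10.00         9.5181        19.0363          57.1089
  3        10.00         9.2860        27.8580         111.4319
  4        10.00         9.0595        36.2380         181.1901
  5        10.00         8.8385        44.1927         265.1563
  6       510.00       439.7714     2,638.6284      18,470.3989
  Σ                    486.2297     2,775.7095      19,104.7983
P = 486.2297; D_Mac = 5.70864 yrs; D_mod = 5.56940 yrs; C = 37.39842.
Duration effect: -5.56940 × (-0.0205) = +0.114173
Convexity effect: 0.5 × 37.39842 × (-0.0205)² = +0.0078583
ΔP/P ≈ +0.114173 + 0.0078583 = +0.122031 = +12.2031%.

+12.20%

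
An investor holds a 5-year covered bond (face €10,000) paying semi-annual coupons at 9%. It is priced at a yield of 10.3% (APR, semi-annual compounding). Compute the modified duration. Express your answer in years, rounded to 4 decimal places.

3.9070 years

Periodic yield y = 0.0515. First find Macaulay duration:
  t   CF        PV=CF/(1+0.0515)^t    t·PV
  1       450.00       427.9601       427.9601
  2       450.00       406.9996       813.9992
  3       450.00       387.0657     1,161.1971
  4       450.00       368.1081     1,472.4325
  5       450.00       350.0791     1,750.3953
  6       450.00       332.9330     1,997.5980
  7       450.00       316.6267     2,216.3871
  8       450.00       301.1191     2,408.9528
  9       450.00       286.3710     2,577.3389
  10   10,450.00     6,324.4610    63,244.6102
  Σ                  9,501.7234    78,070.8711
P = 9,501.7234; Macaulay duration = 78,070.8711 / 9,501.7234 = 8.21650 half-year periods = 4.10825 years.
Modified duration = D_Mac / (1 + y) = 4.10825 / 1.0515 = 3.90704 years.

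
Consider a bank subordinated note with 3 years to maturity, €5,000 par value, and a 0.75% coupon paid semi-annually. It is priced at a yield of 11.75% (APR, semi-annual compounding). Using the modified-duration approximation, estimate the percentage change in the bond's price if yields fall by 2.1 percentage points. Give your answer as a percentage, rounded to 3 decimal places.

+5.883%

Periodic yield y = 0.05875. Modified duration first:
  t   CF        PV=CF/(1+0.05875)^t    t·PV
  1        18.75        17.7096        17.7096
  2        18.75        16.7269        33.4537
  3        18.75        15.7987        47.3961
  4        18.75        14.9220        59.6881
  5        18.75        14.0940        70.4700
  6     5,018.75     3,563.1575    21,378.9451
  Σ                  3,642.4086    21,607.6625
P = 3,642.4086; D_Mac = 5.93225 half-year periods = 2.96612 yrs; D_mod = 2.96612/(1+0.05875) = 2.80153 yrs.
ΔP/P ≈ -D_mod · Δy = -2.80153 × (-0.021) = +0.058832 = +5.8832%.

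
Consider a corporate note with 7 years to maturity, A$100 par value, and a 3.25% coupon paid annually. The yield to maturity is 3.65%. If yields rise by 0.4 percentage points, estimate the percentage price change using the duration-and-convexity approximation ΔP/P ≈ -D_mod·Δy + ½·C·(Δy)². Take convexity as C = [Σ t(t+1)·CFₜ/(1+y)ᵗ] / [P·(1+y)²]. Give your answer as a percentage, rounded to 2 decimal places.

With y = 0.0365:
  t   CF        PV=CF/(1+0.0365)^t    t·PV        t(t+1)·PV
  1         3.25         3.1356         3.1356           6.2711
  2         3.25         3.0251         6.0503          18.1508
  3         3.25         2.9186         8.7558          35.0233
  4         3.25         2.8158        11.2633          56.3166
  5         3.25         2.7167        13.5833          81.5001
  6         3.25         2.6210        15.7260         110.0821
  7       103.25        80.3350       562.3452       4,498.7612
  Σ                     97.5678       620.8595       4,806.1052
P = 97.5678; D_Mac = 6.36336 yrs; D_mod = 6.13928 yrs; C = 45.85092.
Duration effect: -6.13928 × (+0.004) = -0.024557
Convexity effect: 0.5 × 45.85092 × (0.004)² = +0.0003668
ΔP/P ≈ -0.024557 + 0.0003668 = -0.024190 = -2.4190%.

-2.42%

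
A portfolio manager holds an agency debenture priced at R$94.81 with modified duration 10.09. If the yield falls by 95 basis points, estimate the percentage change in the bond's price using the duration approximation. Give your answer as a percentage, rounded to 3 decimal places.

Duration approximation: ΔP/P ≈ -D_mod · Δy = -10.09 × (-0.0095) = +0.095855.
As a percentage: +9.5855%.

+9.586%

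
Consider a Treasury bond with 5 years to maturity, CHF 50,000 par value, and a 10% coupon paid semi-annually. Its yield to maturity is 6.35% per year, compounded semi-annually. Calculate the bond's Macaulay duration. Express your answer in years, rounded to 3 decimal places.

Periodic yield y = 0.03175. Discount each cash flow and weight by its period:
  t   CF        PV=CF/(1+0.03175)^t    t·PV
  1     2,500.00     2,423.0676     2,423.0676
  2     2,500.00     2,348.5026     4,697.0053
  3     2,500.00     2,276.2323     6,828.6968
  4     2,500.00     2,206.1859     8,824.7435
  5     2,500.00     2,138.2950    10,691.4750
  6     2,500.00     2,072.4933    12,434.9600
  7     2,500.00     2,008.7166    14,061.0161
  8     2,500.00     1,946.9024    15,575.2195
  9     2,500.00     1,886.9905    16,982.9144
  10   52,500.00    38,407.3663   384,073.6634
  Σ                 57,714.7526   476,592.7616
Price P = Σ PV = 57,714.7526.
Macaulay duration = Σ(t·PV) / P = 476,592.7616 / 57,714.7526 = 8.25773 half-year periods.
In years: 8.25773 / 2 = 4.12886 years.

4.129 years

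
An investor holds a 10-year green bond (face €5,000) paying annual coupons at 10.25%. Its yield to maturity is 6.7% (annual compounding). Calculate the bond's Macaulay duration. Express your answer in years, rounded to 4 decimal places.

7.0683 years

Periodic yield y = 0.067. Discount each cash flow and weight by its year:
  t   CF        PV=CF/(1+0.067)^t    t·PV
  1       512.50       480.3187       480.3187
  2       512.50       450.1581       900.3161
  3       512.50       421.8913     1,265.6740
  4       512.50       395.3996     1,581.5983
  5       512.50       370.5713     1,852.8565
  6       512.50       347.3021     2,083.8123
  7       512.50       325.4940     2,278.4577
  8       512.50       305.0553     2,440.4421
  9       512.50       285.9000     2,573.0996
  10    5,512.50     2,882.0692    28,820.6923
  Σ                  6,264.1594    44,277.2676
Price P = Σ PV = 6,264.1594.
Macaulay duration = Σ(t·PV) / P = 44,277.2676 / 6,264.1594 = 7.06835 years.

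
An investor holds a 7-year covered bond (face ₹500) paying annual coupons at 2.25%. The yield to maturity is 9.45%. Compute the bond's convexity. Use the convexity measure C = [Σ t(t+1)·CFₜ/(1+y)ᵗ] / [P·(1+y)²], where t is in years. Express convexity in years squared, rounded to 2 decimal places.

With y = 0.0945:
  t   CF        PV=CF/(1+0.0945)^t    t·PV        t(t+1)·PV
  1        11.25        10.2787        10.2787          20.5573
  2        11.25         9.3912        18.7824          56.3472
  3        11.25         8.5804        25.7411         102.9643
  4        11.25         7.8395        31.3581         156.7904
  5        11.25         7.1626        35.8132         214.8795
  6        11.25         6.5442        39.2653         274.8573
  7       511.25       271.7208     1,902.0459      15,216.3674
  Σ                    321.5175     2,063.2847      16,042.7633
P = 321.5175.
Convexity = Σ t(t+1)·PV / [P·(1+y)²] = 16,042.7633 / (321.5175 × 1.197930) = 41.65269.

41.65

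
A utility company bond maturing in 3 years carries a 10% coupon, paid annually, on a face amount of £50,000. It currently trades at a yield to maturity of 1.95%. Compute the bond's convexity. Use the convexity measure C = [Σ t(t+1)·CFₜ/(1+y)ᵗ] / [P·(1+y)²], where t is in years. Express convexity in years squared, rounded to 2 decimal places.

With y = 0.0195:
  t   CF        PV=CF/(1+0.0195)^t    t·PV        t(t+1)·PV
  1     5,000.00     4,904.3649     4,904.3649       9,808.7298
  2     5,000.00     4,810.5590     9,621.1180      28,863.3539
  3    55,000.00    51,904.0204   155,712.0613     622,848.2452
  Σ                 61,618.9443   170,237.5441     661,520.3289
P = 61,618.9443.
Convexity = Σ t(t+1)·PV / [P·(1+y)²] = 661,520.3289 / (61,618.9443 × 1.039380) = 10.32891.

10.33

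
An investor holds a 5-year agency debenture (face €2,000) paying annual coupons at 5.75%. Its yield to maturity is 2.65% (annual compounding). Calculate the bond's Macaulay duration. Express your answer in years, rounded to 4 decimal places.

Periodic yield y = 0.0265. Discount each cash flow and weight by its year:
  t   CF        PV=CF/(1+0.0265)^t    t·PV
  1       115.00       112.0312       112.0312
  2       115.00       109.1390       218.2780
  3       115.00       106.3215       318.9644
  4       115.00       103.5767       414.3068
  5     2,115.00     1,855.7335     9,278.6674
  Σ                  2,286.8018    10,342.2477
Price P = Σ PV = 2,286.8018.
Macaulay duration = Σ(t·PV) / P = 10,342.2477 / 2,286.8018 = 4.52258 years.

4.5226 years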